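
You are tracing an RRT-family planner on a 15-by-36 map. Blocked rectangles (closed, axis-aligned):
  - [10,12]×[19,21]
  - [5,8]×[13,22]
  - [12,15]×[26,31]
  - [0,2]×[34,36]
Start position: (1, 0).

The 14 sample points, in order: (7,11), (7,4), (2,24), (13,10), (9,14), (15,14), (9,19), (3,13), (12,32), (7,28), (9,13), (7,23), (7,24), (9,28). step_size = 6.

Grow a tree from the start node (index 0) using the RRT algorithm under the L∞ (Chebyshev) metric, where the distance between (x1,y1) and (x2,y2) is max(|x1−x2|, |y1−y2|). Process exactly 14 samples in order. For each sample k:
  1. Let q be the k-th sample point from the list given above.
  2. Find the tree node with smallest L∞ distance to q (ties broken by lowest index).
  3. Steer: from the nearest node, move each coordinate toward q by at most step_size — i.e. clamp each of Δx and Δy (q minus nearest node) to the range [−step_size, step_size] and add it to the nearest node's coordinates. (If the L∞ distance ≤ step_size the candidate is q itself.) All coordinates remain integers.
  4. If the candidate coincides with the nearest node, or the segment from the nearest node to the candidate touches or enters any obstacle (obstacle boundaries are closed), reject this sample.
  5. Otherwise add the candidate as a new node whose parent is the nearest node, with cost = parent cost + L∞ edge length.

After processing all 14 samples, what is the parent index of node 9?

Parent of node 9: 5

1. q=(7,11) nearest=0 d=11 new=(7,6) → add node 1 parent=0 cost=6
2. q=(7,4) nearest=1 d=2 new=(7,4) → add node 2 parent=1 cost=8
3. q=(2,24) nearest=1 d=18 new=(2,12) → add node 3 parent=1 cost=12
4. q=(13,10) nearest=1 d=6 new=(13,10) → add node 4 parent=1 cost=12
5. q=(9,14) nearest=4 d=4 new=(9,14) → add node 5 parent=4 cost=16
6. q=(15,14) nearest=4 d=4 new=(15,14) → add node 6 parent=4 cost=16
7. q=(9,19) nearest=5 d=5 new=(9,19) → add node 7 parent=5 cost=21
8. q=(3,13) nearest=3 d=1 new=(3,13) → add node 8 parent=3 cost=13
9. q=(12,32) nearest=7 d=13 new=(12,25) → blocked by [10,12]×[19,21], reject
10. q=(7,28) nearest=7 d=9 new=(7,25) → blocked by [5,8]×[13,22], reject
11. q=(9,13) nearest=5 d=1 new=(9,13) → add node 9 parent=5 cost=17
12. q=(7,23) nearest=7 d=4 new=(7,23) → blocked by [5,8]×[13,22], reject
13. q=(7,24) nearest=7 d=5 new=(7,24) → blocked by [5,8]×[13,22], reject
14. q=(9,28) nearest=7 d=9 new=(9,25) → add node 10 parent=7 cost=27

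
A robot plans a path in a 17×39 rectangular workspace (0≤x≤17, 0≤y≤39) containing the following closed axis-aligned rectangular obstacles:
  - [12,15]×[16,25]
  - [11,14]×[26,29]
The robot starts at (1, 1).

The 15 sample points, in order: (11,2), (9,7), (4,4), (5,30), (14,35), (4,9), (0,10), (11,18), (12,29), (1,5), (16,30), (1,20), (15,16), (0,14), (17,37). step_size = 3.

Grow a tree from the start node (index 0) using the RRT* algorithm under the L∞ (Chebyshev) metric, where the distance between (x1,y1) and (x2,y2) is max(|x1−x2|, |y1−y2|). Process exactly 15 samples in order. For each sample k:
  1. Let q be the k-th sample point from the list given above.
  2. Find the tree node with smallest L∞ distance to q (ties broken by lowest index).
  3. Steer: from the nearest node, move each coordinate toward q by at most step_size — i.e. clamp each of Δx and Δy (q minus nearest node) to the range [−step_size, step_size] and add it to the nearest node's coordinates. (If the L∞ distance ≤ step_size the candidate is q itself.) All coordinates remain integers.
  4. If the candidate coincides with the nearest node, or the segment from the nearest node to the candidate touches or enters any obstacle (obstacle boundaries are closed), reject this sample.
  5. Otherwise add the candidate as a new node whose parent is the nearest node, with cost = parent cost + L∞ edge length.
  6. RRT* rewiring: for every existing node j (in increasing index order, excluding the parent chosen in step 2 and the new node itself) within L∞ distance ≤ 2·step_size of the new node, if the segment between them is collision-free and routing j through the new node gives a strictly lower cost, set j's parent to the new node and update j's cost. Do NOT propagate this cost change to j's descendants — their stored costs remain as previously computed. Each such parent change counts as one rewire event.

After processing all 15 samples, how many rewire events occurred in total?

1. q=(11,2) nearest=0 d=10 new=(4,2) → add node 1 parent=0 cost=3
2. q=(9,7) nearest=1 d=5 new=(7,5) → add node 2 parent=1 cost=6
3. q=(4,4) nearest=1 d=2 new=(4,4) → add node 3 parent=1 cost=5
4. q=(5,30) nearest=2 d=25 new=(5,8) → add node 4 parent=2 cost=9
5. q=(14,35) nearest=4 d=27 new=(8,11) → add node 5 parent=4 cost=12
6. q=(4,9) nearest=4 d=1 new=(4,9) → add node 6 parent=4 cost=10
7. q=(0,10) nearest=6 d=4 new=(1,10) → add node 7 parent=6 cost=13
8. q=(11,18) nearest=5 d=7 new=(11,14) → add node 8 parent=5 cost=15
9. q=(12,29) nearest=8 d=15 new=(12,17) → blocked by [12,15]×[16,25], reject
10. q=(1,5) nearest=1 d=3 new=(1,5) → add node 9 parent=1 cost=6; rewire 7→9 (11<13)
11. q=(16,30) nearest=8 d=16 new=(14,17) → blocked by [12,15]×[16,25], reject
12. q=(1,20) nearest=5 d=9 new=(5,14) → add node 10 parent=5 cost=15
13. q=(15,16) nearest=8 d=4 new=(14,16) → blocked by [12,15]×[16,25], reject
14. q=(0,14) nearest=7 d=4 new=(0,13) → add node 11 parent=7 cost=14
15. q=(17,37) nearest=8 d=23 new=(14,17) → blocked by [12,15]×[16,25], reject

Rewire events: 1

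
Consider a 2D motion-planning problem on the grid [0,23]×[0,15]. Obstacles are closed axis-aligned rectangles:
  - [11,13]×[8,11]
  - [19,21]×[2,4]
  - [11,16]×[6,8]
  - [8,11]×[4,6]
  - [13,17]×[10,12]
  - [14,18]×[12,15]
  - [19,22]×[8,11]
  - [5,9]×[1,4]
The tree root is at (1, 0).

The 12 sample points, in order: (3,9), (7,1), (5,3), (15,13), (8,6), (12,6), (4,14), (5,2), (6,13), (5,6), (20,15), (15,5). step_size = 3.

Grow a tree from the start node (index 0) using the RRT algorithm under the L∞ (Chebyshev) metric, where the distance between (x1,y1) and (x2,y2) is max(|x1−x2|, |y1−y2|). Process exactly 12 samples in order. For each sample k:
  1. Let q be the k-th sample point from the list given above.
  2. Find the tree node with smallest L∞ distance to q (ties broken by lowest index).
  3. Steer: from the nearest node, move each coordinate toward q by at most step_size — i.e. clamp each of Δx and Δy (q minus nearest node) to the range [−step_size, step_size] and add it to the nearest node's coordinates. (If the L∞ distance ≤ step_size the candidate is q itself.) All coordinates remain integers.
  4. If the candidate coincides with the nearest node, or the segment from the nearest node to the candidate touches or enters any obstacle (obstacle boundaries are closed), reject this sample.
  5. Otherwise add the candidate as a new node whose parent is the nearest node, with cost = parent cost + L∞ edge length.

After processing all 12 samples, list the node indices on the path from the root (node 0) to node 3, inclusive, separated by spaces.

1. q=(3,9) nearest=0 d=9 new=(3,3) → add node 1 parent=0 cost=3
2. q=(7,1) nearest=1 d=4 new=(6,1) → blocked by [5,9]×[1,4], reject
3. q=(5,3) nearest=1 d=2 new=(5,3) → blocked by [5,9]×[1,4], reject
4. q=(15,13) nearest=1 d=12 new=(6,6) → add node 2 parent=1 cost=6
5. q=(8,6) nearest=2 d=2 new=(8,6) → blocked by [8,11]×[4,6], reject
6. q=(12,6) nearest=2 d=6 new=(9,6) → blocked by [8,11]×[4,6], reject
7. q=(4,14) nearest=2 d=8 new=(4,9) → add node 3 parent=2 cost=9
8. q=(5,2) nearest=1 d=2 new=(5,2) → blocked by [5,9]×[1,4], reject
9. q=(6,13) nearest=3 d=4 new=(6,12) → add node 4 parent=3 cost=12
10. q=(5,6) nearest=2 d=1 new=(5,6) → add node 5 parent=2 cost=7
11. q=(20,15) nearest=2 d=14 new=(9,9) → add node 6 parent=2 cost=9
12. q=(15,5) nearest=6 d=6 new=(12,6) → blocked by [11,16]×[6,8], reject

Path: 0 1 2 3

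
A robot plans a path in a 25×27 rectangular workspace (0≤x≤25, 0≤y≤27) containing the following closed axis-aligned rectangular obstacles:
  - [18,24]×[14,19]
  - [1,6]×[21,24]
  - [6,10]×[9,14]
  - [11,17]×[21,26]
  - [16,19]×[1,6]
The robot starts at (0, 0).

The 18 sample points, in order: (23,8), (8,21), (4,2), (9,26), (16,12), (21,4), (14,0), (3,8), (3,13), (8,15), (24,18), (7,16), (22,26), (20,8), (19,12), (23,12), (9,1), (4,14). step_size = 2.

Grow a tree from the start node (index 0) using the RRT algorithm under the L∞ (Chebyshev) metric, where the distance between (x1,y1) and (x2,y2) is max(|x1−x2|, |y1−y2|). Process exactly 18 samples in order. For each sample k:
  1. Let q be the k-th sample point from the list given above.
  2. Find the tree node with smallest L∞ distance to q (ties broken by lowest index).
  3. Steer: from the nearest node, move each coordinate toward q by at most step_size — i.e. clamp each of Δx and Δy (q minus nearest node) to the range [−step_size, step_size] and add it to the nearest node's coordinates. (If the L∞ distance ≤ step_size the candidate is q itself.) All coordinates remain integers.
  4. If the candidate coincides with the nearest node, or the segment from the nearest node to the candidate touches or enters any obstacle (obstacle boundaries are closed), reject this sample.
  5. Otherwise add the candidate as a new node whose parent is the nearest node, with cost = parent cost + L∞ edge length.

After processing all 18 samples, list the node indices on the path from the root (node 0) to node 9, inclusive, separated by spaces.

1. q=(23,8) nearest=0 d=23 new=(2,2) → add node 1 parent=0 cost=2
2. q=(8,21) nearest=1 d=19 new=(4,4) → add node 2 parent=1 cost=4
3. q=(4,2) nearest=1 d=2 new=(4,2) → add node 3 parent=1 cost=4
4. q=(9,26) nearest=2 d=22 new=(6,6) → add node 4 parent=2 cost=6
5. q=(16,12) nearest=4 d=10 new=(8,8) → add node 5 parent=4 cost=8
6. q=(21,4) nearest=5 d=13 new=(10,6) → add node 6 parent=5 cost=10
7. q=(14,0) nearest=6 d=6 new=(12,4) → add node 7 parent=6 cost=12
8. q=(3,8) nearest=4 d=3 new=(4,8) → add node 8 parent=4 cost=8
9. q=(3,13) nearest=5 d=5 new=(6,10) → blocked by [6,10]×[9,14], reject
10. q=(8,15) nearest=5 d=7 new=(8,10) → blocked by [6,10]×[9,14], reject
11. q=(24,18) nearest=6 d=14 new=(12,8) → add node 9 parent=6 cost=12
12. q=(7,16) nearest=5 d=8 new=(7,10) → blocked by [6,10]×[9,14], reject
13. q=(22,26) nearest=5 d=18 new=(10,10) → blocked by [6,10]×[9,14], reject
14. q=(20,8) nearest=7 d=8 new=(14,6) → add node 10 parent=7 cost=14
15. q=(19,12) nearest=10 d=6 new=(16,8) → add node 11 parent=10 cost=16
16. q=(23,12) nearest=11 d=7 new=(18,10) → add node 12 parent=11 cost=18
17. q=(9,1) nearest=7 d=3 new=(10,2) → add node 13 parent=7 cost=14
18. q=(4,14) nearest=5 d=6 new=(6,10) → blocked by [6,10]×[9,14], reject

Path: 0 1 2 4 5 6 9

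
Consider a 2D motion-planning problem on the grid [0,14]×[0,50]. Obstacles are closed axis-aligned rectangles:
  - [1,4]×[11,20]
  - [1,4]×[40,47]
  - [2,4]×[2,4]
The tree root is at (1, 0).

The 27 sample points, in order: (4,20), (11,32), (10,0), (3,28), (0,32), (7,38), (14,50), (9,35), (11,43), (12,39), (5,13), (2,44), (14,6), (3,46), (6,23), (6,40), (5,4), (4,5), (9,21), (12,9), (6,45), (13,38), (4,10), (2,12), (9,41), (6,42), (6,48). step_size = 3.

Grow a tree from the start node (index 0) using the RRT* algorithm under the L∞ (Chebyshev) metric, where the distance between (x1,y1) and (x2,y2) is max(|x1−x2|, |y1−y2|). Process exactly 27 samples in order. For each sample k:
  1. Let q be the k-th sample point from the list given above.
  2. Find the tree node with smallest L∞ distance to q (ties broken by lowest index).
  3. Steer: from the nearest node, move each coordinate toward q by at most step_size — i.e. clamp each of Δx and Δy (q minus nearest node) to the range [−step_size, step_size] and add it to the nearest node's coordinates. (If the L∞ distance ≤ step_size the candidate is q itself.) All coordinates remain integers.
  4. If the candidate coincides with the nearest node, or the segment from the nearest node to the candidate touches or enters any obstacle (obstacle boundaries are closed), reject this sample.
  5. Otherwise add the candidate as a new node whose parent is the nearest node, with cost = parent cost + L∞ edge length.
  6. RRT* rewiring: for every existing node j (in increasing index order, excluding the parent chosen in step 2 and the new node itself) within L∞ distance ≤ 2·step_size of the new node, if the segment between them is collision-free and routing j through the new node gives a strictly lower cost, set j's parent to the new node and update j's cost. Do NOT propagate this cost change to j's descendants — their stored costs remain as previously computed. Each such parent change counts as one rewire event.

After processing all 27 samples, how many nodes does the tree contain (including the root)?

Node count: 22

1. q=(4,20) nearest=0 d=20 new=(4,3) → blocked by [2,4]×[2,4], reject
2. q=(11,32) nearest=0 d=32 new=(4,3) → blocked by [2,4]×[2,4], reject
3. q=(10,0) nearest=0 d=9 new=(4,0) → add node 1 parent=0 cost=3
4. q=(3,28) nearest=0 d=28 new=(3,3) → blocked by [2,4]×[2,4], reject
5. q=(0,32) nearest=0 d=32 new=(0,3) → add node 2 parent=0 cost=3
6. q=(7,38) nearest=2 d=35 new=(3,6) → add node 3 parent=2 cost=6
7. q=(14,50) nearest=3 d=44 new=(6,9) → add node 4 parent=3 cost=9
8. q=(9,35) nearest=4 d=26 new=(9,12) → add node 5 parent=4 cost=12
9. q=(11,43) nearest=5 d=31 new=(11,15) → add node 6 parent=5 cost=15
10. q=(12,39) nearest=6 d=24 new=(12,18) → add node 7 parent=6 cost=18
11. q=(5,13) nearest=4 d=4 new=(5,12) → add node 8 parent=4 cost=12
12. q=(2,44) nearest=7 d=26 new=(9,21) → add node 9 parent=7 cost=21
13. q=(14,6) nearest=5 d=6 new=(12,9) → add node 10 parent=5 cost=15
14. q=(3,46) nearest=9 d=25 new=(6,24) → add node 11 parent=9 cost=24
15. q=(6,23) nearest=11 d=1 new=(6,23) → add node 12 parent=11 cost=25
16. q=(6,40) nearest=11 d=16 new=(6,27) → add node 13 parent=11 cost=27
17. q=(5,4) nearest=3 d=2 new=(5,4) → add node 14 parent=3 cost=8
18. q=(4,5) nearest=3 d=1 new=(4,5) → add node 15 parent=3 cost=7
19. q=(9,21) nearest=9 d=0 → coincident, reject
20. q=(12,9) nearest=10 d=0 → coincident, reject
21. q=(6,45) nearest=13 d=18 new=(6,30) → add node 16 parent=13 cost=30
22. q=(13,38) nearest=16 d=8 new=(9,33) → add node 17 parent=16 cost=33
23. q=(4,10) nearest=4 d=2 new=(4,10) → add node 18 parent=4 cost=11
24. q=(2,12) nearest=18 d=2 new=(2,12) → blocked by [1,4]×[11,20], reject
25. q=(9,41) nearest=17 d=8 new=(9,36) → add node 19 parent=17 cost=36
26. q=(6,42) nearest=19 d=6 new=(6,39) → add node 20 parent=19 cost=39
27. q=(6,48) nearest=20 d=9 new=(6,42) → add node 21 parent=20 cost=42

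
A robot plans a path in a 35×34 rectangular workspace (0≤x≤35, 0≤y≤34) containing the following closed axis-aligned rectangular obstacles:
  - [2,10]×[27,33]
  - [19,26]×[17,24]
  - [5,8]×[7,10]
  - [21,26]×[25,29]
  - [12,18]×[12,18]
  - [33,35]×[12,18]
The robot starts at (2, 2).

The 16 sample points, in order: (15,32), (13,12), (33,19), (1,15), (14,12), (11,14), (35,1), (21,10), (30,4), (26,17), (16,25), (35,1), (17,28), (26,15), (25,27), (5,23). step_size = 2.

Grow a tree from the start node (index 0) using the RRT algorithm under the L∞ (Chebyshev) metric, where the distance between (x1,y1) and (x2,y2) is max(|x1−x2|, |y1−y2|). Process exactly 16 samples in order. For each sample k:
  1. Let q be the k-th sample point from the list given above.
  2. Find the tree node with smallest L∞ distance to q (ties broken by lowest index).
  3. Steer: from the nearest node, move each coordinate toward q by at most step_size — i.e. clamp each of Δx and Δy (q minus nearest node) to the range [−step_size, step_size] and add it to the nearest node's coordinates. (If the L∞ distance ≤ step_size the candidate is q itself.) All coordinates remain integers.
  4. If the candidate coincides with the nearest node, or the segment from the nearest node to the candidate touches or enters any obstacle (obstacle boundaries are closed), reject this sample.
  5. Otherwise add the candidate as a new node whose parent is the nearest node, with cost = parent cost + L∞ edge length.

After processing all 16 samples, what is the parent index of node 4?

Parent of node 4: 3

1. q=(15,32) nearest=0 d=30 new=(4,4) → add node 1 parent=0 cost=2
2. q=(13,12) nearest=1 d=9 new=(6,6) → add node 2 parent=1 cost=4
3. q=(33,19) nearest=2 d=27 new=(8,8) → blocked by [5,8]×[7,10], reject
4. q=(1,15) nearest=2 d=9 new=(4,8) → blocked by [5,8]×[7,10], reject
5. q=(14,12) nearest=2 d=8 new=(8,8) → blocked by [5,8]×[7,10], reject
6. q=(11,14) nearest=2 d=8 new=(8,8) → blocked by [5,8]×[7,10], reject
7. q=(35,1) nearest=2 d=29 new=(8,4) → add node 3 parent=2 cost=6
8. q=(21,10) nearest=3 d=13 new=(10,6) → add node 4 parent=3 cost=8
9. q=(30,4) nearest=4 d=20 new=(12,4) → add node 5 parent=4 cost=10
10. q=(26,17) nearest=5 d=14 new=(14,6) → add node 6 parent=5 cost=12
11. q=(16,25) nearest=2 d=19 new=(8,8) → blocked by [5,8]×[7,10], reject
12. q=(35,1) nearest=6 d=21 new=(16,4) → add node 7 parent=6 cost=14
13. q=(17,28) nearest=2 d=22 new=(8,8) → blocked by [5,8]×[7,10], reject
14. q=(26,15) nearest=7 d=11 new=(18,6) → add node 8 parent=7 cost=16
15. q=(25,27) nearest=2 d=21 new=(8,8) → blocked by [5,8]×[7,10], reject
16. q=(5,23) nearest=2 d=17 new=(5,8) → blocked by [5,8]×[7,10], reject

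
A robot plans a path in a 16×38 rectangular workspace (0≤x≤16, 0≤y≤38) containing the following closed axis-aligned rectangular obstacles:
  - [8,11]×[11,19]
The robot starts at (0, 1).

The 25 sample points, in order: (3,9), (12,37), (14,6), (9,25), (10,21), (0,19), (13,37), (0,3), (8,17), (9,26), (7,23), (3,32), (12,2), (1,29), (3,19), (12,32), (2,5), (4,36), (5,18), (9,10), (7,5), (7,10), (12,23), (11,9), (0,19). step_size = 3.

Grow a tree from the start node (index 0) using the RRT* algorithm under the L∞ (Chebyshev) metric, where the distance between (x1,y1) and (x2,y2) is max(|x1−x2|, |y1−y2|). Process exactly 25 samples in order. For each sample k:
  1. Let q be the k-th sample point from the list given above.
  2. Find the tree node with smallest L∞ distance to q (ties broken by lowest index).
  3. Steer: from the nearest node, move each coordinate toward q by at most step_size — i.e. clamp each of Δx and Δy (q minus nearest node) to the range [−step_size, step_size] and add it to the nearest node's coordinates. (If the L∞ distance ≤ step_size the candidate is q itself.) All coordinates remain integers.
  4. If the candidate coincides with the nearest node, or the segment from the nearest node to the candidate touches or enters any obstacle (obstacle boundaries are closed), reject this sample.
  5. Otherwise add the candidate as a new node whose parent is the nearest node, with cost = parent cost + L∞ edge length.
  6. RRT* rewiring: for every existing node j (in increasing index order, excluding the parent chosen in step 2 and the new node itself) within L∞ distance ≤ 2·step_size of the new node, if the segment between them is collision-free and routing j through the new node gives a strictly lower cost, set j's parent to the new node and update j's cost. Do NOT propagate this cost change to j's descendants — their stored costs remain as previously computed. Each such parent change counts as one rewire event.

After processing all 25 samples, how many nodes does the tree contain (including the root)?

Node count: 11

1. q=(3,9) nearest=0 d=8 new=(3,4) → add node 1 parent=0 cost=3
2. q=(12,37) nearest=1 d=33 new=(6,7) → add node 2 parent=1 cost=6
3. q=(14,6) nearest=2 d=8 new=(9,6) → add node 3 parent=2 cost=9
4. q=(9,25) nearest=2 d=18 new=(9,10) → add node 4 parent=2 cost=9
5. q=(10,21) nearest=4 d=11 new=(10,13) → blocked by [8,11]×[11,19], reject
6. q=(0,19) nearest=4 d=9 new=(6,13) → blocked by [8,11]×[11,19], reject
7. q=(13,37) nearest=4 d=27 new=(12,13) → blocked by [8,11]×[11,19], reject
8. q=(0,3) nearest=0 d=2 new=(0,3) → add node 5 parent=0 cost=2
9. q=(8,17) nearest=4 d=7 new=(8,13) → blocked by [8,11]×[11,19], reject
10. q=(9,26) nearest=4 d=16 new=(9,13) → blocked by [8,11]×[11,19], reject
11. q=(7,23) nearest=4 d=13 new=(7,13) → blocked by [8,11]×[11,19], reject
12. q=(3,32) nearest=4 d=22 new=(6,13) → blocked by [8,11]×[11,19], reject
13. q=(12,2) nearest=3 d=4 new=(12,3) → add node 6 parent=3 cost=12
14. q=(1,29) nearest=4 d=19 new=(6,13) → blocked by [8,11]×[11,19], reject
15. q=(3,19) nearest=4 d=9 new=(6,13) → blocked by [8,11]×[11,19], reject
16. q=(12,32) nearest=4 d=22 new=(12,13) → blocked by [8,11]×[11,19], reject
17. q=(2,5) nearest=1 d=1 new=(2,5) → add node 7 parent=1 cost=4
18. q=(4,36) nearest=4 d=26 new=(6,13) → blocked by [8,11]×[11,19], reject
19. q=(5,18) nearest=4 d=8 new=(6,13) → blocked by [8,11]×[11,19], reject
20. q=(9,10) nearest=4 d=0 → coincident, reject
21. q=(7,5) nearest=2 d=2 new=(7,5) → add node 8 parent=2 cost=8
22. q=(7,10) nearest=4 d=2 new=(7,10) → add node 9 parent=4 cost=11
23. q=(12,23) nearest=4 d=13 new=(12,13) → blocked by [8,11]×[11,19], reject
24. q=(11,9) nearest=4 d=2 new=(11,9) → add node 10 parent=4 cost=11
25. q=(0,19) nearest=4 d=9 new=(6,13) → blocked by [8,11]×[11,19], reject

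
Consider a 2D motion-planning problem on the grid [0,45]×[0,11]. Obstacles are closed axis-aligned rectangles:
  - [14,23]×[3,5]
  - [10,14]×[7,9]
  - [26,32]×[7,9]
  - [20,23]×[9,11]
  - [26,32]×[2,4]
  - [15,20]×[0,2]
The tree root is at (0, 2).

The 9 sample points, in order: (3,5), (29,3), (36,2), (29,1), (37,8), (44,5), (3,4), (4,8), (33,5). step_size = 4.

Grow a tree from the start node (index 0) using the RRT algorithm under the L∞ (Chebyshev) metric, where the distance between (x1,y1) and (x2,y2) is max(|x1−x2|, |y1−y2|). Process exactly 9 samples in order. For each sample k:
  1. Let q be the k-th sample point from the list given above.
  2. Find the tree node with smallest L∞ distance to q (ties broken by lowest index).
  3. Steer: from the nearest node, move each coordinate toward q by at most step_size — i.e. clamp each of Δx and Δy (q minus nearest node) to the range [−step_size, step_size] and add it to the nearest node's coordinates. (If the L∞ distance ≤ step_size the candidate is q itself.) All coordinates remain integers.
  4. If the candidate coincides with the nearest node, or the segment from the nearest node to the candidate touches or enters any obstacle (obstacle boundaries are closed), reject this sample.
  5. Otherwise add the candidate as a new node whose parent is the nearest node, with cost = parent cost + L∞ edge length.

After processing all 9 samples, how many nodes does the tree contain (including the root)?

1. q=(3,5) nearest=0 d=3 new=(3,5) → add node 1 parent=0 cost=3
2. q=(29,3) nearest=1 d=26 new=(7,3) → add node 2 parent=1 cost=7
3. q=(36,2) nearest=2 d=29 new=(11,2) → add node 3 parent=2 cost=11
4. q=(29,1) nearest=3 d=18 new=(15,1) → blocked by [15,20]×[0,2], reject
5. q=(37,8) nearest=3 d=26 new=(15,6) → blocked by [14,23]×[3,5], reject
6. q=(44,5) nearest=3 d=33 new=(15,5) → blocked by [14,23]×[3,5], reject
7. q=(3,4) nearest=1 d=1 new=(3,4) → add node 4 parent=1 cost=4
8. q=(4,8) nearest=1 d=3 new=(4,8) → add node 5 parent=1 cost=6
9. q=(33,5) nearest=3 d=22 new=(15,5) → blocked by [14,23]×[3,5], reject

Node count: 6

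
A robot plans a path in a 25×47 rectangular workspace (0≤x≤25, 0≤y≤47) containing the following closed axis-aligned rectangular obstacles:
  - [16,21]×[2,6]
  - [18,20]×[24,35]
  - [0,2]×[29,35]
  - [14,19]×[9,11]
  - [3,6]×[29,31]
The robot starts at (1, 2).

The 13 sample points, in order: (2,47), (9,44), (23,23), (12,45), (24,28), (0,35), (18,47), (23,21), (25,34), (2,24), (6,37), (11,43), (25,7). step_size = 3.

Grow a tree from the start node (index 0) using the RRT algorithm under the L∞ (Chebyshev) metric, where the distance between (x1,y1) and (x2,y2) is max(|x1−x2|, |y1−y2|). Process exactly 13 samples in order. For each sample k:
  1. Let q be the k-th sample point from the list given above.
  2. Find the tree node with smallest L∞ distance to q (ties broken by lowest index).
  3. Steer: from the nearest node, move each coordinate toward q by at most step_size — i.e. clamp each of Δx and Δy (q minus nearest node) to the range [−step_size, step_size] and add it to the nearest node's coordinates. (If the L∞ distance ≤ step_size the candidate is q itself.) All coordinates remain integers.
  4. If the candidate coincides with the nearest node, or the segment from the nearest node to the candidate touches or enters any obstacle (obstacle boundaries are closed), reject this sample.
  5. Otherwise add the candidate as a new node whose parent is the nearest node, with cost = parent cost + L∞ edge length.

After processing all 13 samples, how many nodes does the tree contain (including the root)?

1. q=(2,47) nearest=0 d=45 new=(2,5) → add node 1 parent=0 cost=3
2. q=(9,44) nearest=1 d=39 new=(5,8) → add node 2 parent=1 cost=6
3. q=(23,23) nearest=2 d=18 new=(8,11) → add node 3 parent=2 cost=9
4. q=(12,45) nearest=3 d=34 new=(11,14) → add node 4 parent=3 cost=12
5. q=(24,28) nearest=4 d=14 new=(14,17) → add node 5 parent=4 cost=15
6. q=(0,35) nearest=5 d=18 new=(11,20) → add node 6 parent=5 cost=18
7. q=(18,47) nearest=6 d=27 new=(14,23) → add node 7 parent=6 cost=21
8. q=(23,21) nearest=5 d=9 new=(17,20) → add node 8 parent=5 cost=18
9. q=(25,34) nearest=7 d=11 new=(17,26) → add node 9 parent=7 cost=24
10. q=(2,24) nearest=6 d=9 new=(8,23) → add node 10 parent=6 cost=21
11. q=(6,37) nearest=9 d=11 new=(14,29) → add node 11 parent=9 cost=27
12. q=(11,43) nearest=11 d=14 new=(11,32) → add node 12 parent=11 cost=30
13. q=(25,7) nearest=5 d=11 new=(17,14) → add node 13 parent=5 cost=18

Node count: 14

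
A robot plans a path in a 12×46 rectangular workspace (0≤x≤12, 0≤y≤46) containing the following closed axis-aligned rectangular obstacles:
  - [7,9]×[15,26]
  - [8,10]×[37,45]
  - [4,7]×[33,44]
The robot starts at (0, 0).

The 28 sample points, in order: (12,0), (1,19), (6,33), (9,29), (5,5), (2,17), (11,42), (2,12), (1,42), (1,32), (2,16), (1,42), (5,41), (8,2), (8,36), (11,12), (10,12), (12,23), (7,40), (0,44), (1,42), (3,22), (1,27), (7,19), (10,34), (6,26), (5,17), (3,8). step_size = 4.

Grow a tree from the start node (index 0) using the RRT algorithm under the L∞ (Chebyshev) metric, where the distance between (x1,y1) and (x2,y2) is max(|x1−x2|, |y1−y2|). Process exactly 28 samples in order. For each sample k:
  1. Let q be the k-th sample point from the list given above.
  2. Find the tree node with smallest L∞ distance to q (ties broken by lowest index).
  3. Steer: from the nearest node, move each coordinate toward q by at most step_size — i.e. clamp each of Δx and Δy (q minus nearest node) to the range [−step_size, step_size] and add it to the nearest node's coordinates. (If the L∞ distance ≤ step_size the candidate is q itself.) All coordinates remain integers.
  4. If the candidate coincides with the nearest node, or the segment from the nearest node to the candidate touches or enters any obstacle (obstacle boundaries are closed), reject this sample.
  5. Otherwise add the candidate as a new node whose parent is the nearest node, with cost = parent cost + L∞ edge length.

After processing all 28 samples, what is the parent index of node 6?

1. q=(12,0) nearest=0 d=12 new=(4,0) → add node 1 parent=0 cost=4
2. q=(1,19) nearest=0 d=19 new=(1,4) → add node 2 parent=0 cost=4
3. q=(6,33) nearest=2 d=29 new=(5,8) → add node 3 parent=2 cost=8
4. q=(9,29) nearest=3 d=21 new=(9,12) → add node 4 parent=3 cost=12
5. q=(5,5) nearest=3 d=3 new=(5,5) → add node 5 parent=3 cost=11
6. q=(2,17) nearest=4 d=7 new=(5,16) → add node 6 parent=4 cost=16
7. q=(11,42) nearest=6 d=26 new=(9,20) → blocked by [7,9]×[15,26], reject
8. q=(2,12) nearest=3 d=4 new=(2,12) → add node 7 parent=3 cost=12
9. q=(1,42) nearest=6 d=26 new=(1,20) → add node 8 parent=6 cost=20
10. q=(1,32) nearest=8 d=12 new=(1,24) → add node 9 parent=8 cost=24
11. q=(2,16) nearest=6 d=3 new=(2,16) → add node 10 parent=6 cost=19
12. q=(1,42) nearest=9 d=18 new=(1,28) → add node 11 parent=9 cost=28
13. q=(5,41) nearest=11 d=13 new=(5,32) → add node 12 parent=11 cost=32
14. q=(8,2) nearest=5 d=3 new=(8,2) → add node 13 parent=5 cost=14
15. q=(8,36) nearest=12 d=4 new=(8,36) → blocked by [4,7]×[33,44], reject
16. q=(11,12) nearest=4 d=2 new=(11,12) → add node 14 parent=4 cost=14
17. q=(10,12) nearest=4 d=1 new=(10,12) → add node 15 parent=4 cost=13
18. q=(12,23) nearest=6 d=7 new=(9,20) → blocked by [7,9]×[15,26], reject
19. q=(7,40) nearest=12 d=8 new=(7,36) → blocked by [4,7]×[33,44], reject
20. q=(0,44) nearest=12 d=12 new=(1,36) → blocked by [4,7]×[33,44], reject
21. q=(1,42) nearest=12 d=10 new=(1,36) → blocked by [4,7]×[33,44], reject
22. q=(3,22) nearest=8 d=2 new=(3,22) → add node 16 parent=8 cost=22
23. q=(1,27) nearest=11 d=1 new=(1,27) → add node 17 parent=11 cost=29
24. q=(7,19) nearest=6 d=3 new=(7,19) → blocked by [7,9]×[15,26], reject
25. q=(10,34) nearest=12 d=5 new=(9,34) → blocked by [4,7]×[33,44], reject
26. q=(6,26) nearest=16 d=4 new=(6,26) → add node 18 parent=16 cost=26
27. q=(5,17) nearest=6 d=1 new=(5,17) → add node 19 parent=6 cost=17
28. q=(3,8) nearest=3 d=2 new=(3,8) → add node 20 parent=3 cost=10

Parent of node 6: 4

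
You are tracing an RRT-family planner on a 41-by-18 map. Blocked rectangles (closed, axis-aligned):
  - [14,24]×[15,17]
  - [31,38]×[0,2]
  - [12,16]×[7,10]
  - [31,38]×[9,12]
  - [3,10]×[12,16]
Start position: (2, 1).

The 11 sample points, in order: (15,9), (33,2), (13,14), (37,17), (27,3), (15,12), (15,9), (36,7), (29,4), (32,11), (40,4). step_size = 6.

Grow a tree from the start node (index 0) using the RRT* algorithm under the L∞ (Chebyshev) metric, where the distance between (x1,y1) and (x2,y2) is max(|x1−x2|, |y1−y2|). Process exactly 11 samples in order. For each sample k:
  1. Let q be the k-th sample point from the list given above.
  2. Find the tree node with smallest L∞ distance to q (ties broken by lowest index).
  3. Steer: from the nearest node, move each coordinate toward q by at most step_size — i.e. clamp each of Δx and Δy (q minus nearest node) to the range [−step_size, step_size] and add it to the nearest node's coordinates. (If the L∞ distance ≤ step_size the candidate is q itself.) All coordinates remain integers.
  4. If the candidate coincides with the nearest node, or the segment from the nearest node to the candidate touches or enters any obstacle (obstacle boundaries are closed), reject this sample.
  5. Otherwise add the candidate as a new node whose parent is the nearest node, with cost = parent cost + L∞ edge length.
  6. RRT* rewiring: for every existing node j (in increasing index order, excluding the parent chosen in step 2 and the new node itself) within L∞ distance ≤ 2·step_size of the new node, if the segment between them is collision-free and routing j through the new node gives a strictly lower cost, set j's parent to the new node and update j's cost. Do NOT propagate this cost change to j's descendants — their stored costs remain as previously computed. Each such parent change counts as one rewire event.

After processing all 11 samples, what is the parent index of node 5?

Parent of node 5: 4

1. q=(15,9) nearest=0 d=13 new=(8,7) → add node 1 parent=0 cost=6
2. q=(33,2) nearest=1 d=25 new=(14,2) → add node 2 parent=1 cost=12
3. q=(13,14) nearest=1 d=7 new=(13,13) → add node 3 parent=1 cost=12
4. q=(37,17) nearest=2 d=23 new=(20,8) → add node 4 parent=2 cost=18
5. q=(27,3) nearest=4 d=7 new=(26,3) → add node 5 parent=4 cost=24
6. q=(15,12) nearest=3 d=2 new=(15,12) → add node 6 parent=3 cost=14
7. q=(15,9) nearest=6 d=3 new=(15,9) → blocked by [12,16]×[7,10], reject
8. q=(36,7) nearest=5 d=10 new=(32,7) → add node 7 parent=5 cost=30
9. q=(29,4) nearest=5 d=3 new=(29,4) → add node 8 parent=5 cost=27
10. q=(32,11) nearest=7 d=4 new=(32,11) → blocked by [31,38]×[9,12], reject
11. q=(40,4) nearest=7 d=8 new=(38,4) → add node 9 parent=7 cost=36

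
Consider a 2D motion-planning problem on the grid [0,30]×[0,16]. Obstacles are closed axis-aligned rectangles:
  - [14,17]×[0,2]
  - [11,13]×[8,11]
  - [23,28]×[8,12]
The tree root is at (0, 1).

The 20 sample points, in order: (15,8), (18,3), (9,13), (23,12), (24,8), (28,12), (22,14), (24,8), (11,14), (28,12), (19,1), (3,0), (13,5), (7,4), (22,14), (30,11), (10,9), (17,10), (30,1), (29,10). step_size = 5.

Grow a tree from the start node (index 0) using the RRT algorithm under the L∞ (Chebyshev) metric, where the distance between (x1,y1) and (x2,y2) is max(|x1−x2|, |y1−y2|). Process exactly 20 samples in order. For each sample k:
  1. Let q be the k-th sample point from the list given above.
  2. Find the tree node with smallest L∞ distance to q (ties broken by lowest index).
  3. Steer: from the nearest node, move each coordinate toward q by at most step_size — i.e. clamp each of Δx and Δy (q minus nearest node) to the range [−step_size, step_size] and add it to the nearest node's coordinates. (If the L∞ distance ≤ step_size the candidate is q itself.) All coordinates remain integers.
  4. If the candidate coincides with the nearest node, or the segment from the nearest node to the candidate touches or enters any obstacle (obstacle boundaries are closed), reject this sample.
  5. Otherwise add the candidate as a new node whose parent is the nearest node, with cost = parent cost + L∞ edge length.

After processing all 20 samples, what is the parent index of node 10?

Parent of node 10: 2

1. q=(15,8) nearest=0 d=15 new=(5,6) → add node 1 parent=0 cost=5
2. q=(18,3) nearest=1 d=13 new=(10,3) → add node 2 parent=1 cost=10
3. q=(9,13) nearest=1 d=7 new=(9,11) → add node 3 parent=1 cost=10
4. q=(23,12) nearest=2 d=13 new=(15,8) → add node 4 parent=2 cost=15
5. q=(24,8) nearest=4 d=9 new=(20,8) → add node 5 parent=4 cost=20
6. q=(28,12) nearest=5 d=8 new=(25,12) → blocked by [23,28]×[8,12], reject
7. q=(22,14) nearest=5 d=6 new=(22,13) → add node 6 parent=5 cost=25
8. q=(24,8) nearest=5 d=4 new=(24,8) → blocked by [23,28]×[8,12], reject
9. q=(11,14) nearest=3 d=3 new=(11,14) → add node 7 parent=3 cost=13
10. q=(28,12) nearest=6 d=6 new=(27,12) → blocked by [23,28]×[8,12], reject
11. q=(19,1) nearest=4 d=7 new=(19,3) → add node 8 parent=4 cost=20
12. q=(3,0) nearest=0 d=3 new=(3,0) → add node 9 parent=0 cost=3
13. q=(13,5) nearest=2 d=3 new=(13,5) → add node 10 parent=2 cost=13
14. q=(7,4) nearest=1 d=2 new=(7,4) → add node 11 parent=1 cost=7
15. q=(22,14) nearest=6 d=1 new=(22,14) → add node 12 parent=6 cost=26
16. q=(30,11) nearest=6 d=8 new=(27,11) → blocked by [23,28]×[8,12], reject
17. q=(10,9) nearest=3 d=2 new=(10,9) → add node 13 parent=3 cost=12
18. q=(17,10) nearest=4 d=2 new=(17,10) → add node 14 parent=4 cost=17
19. q=(30,1) nearest=5 d=10 new=(25,3) → add node 15 parent=5 cost=25
20. q=(29,10) nearest=6 d=7 new=(27,10) → blocked by [23,28]×[8,12], reject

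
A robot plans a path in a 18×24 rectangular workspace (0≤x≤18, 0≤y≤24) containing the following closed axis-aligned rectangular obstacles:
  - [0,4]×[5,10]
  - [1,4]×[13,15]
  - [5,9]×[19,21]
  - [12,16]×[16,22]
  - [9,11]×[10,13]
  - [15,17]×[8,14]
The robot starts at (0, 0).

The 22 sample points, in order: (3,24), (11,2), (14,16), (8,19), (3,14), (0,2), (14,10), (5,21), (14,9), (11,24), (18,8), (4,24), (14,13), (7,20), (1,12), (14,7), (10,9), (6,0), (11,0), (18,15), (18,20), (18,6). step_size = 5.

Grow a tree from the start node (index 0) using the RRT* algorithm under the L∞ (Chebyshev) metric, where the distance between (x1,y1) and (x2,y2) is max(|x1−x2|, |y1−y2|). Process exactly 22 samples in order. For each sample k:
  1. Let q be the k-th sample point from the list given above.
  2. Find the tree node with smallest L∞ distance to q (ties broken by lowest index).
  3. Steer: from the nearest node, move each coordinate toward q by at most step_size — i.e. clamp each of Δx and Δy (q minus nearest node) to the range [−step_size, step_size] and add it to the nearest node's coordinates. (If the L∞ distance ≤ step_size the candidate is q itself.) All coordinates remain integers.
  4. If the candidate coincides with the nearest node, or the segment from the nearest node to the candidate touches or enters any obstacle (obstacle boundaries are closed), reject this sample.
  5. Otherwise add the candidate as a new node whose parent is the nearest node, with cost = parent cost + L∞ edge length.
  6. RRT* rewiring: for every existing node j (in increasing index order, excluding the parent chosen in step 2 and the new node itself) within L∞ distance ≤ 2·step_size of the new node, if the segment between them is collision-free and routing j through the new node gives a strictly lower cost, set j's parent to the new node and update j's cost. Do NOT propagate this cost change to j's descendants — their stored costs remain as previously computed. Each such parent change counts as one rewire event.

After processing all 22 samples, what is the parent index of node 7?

1. q=(3,24) nearest=0 d=24 new=(3,5) → blocked by [0,4]×[5,10], reject
2. q=(11,2) nearest=0 d=11 new=(5,2) → add node 1 parent=0 cost=5
3. q=(14,16) nearest=1 d=14 new=(10,7) → add node 2 parent=1 cost=10
4. q=(8,19) nearest=2 d=12 new=(8,12) → add node 3 parent=2 cost=15
5. q=(3,14) nearest=3 d=5 new=(3,14) → blocked by [1,4]×[13,15], reject
6. q=(0,2) nearest=0 d=2 new=(0,2) → add node 4 parent=0 cost=2
7. q=(14,10) nearest=2 d=4 new=(14,10) → add node 5 parent=2 cost=14
8. q=(5,21) nearest=3 d=9 new=(5,17) → add node 6 parent=3 cost=20
9. q=(14,9) nearest=5 d=1 new=(14,9) → add node 7 parent=5 cost=15
10. q=(11,24) nearest=6 d=7 new=(10,22) → blocked by [5,9]×[19,21], reject
11. q=(18,8) nearest=5 d=4 new=(18,8) → blocked by [15,17]×[8,14], reject
12. q=(4,24) nearest=6 d=7 new=(4,22) → add node 8 parent=6 cost=25
13. q=(14,13) nearest=5 d=3 new=(14,13) → add node 9 parent=5 cost=17
14. q=(7,20) nearest=6 d=3 new=(7,20) → blocked by [5,9]×[19,21], reject
15. q=(1,12) nearest=6 d=5 new=(1,12) → blocked by [1,4]×[13,15], reject
16. q=(14,7) nearest=7 d=2 new=(14,7) → add node 10 parent=7 cost=17
17. q=(10,9) nearest=2 d=2 new=(10,9) → add node 11 parent=2 cost=12; rewire 10→11 (16<17)
18. q=(6,0) nearest=1 d=2 new=(6,0) → add node 12 parent=1 cost=7; rewire 10→12 (15<16)
19. q=(11,0) nearest=12 d=5 new=(11,0) → add node 13 parent=12 cost=12
20. q=(18,15) nearest=9 d=4 new=(18,15) → blocked by [15,17]×[8,14], reject
21. q=(18,20) nearest=9 d=7 new=(18,18) → add node 14 parent=9 cost=22
22. q=(18,6) nearest=5 d=4 new=(18,6) → blocked by [15,17]×[8,14], reject

Parent of node 7: 5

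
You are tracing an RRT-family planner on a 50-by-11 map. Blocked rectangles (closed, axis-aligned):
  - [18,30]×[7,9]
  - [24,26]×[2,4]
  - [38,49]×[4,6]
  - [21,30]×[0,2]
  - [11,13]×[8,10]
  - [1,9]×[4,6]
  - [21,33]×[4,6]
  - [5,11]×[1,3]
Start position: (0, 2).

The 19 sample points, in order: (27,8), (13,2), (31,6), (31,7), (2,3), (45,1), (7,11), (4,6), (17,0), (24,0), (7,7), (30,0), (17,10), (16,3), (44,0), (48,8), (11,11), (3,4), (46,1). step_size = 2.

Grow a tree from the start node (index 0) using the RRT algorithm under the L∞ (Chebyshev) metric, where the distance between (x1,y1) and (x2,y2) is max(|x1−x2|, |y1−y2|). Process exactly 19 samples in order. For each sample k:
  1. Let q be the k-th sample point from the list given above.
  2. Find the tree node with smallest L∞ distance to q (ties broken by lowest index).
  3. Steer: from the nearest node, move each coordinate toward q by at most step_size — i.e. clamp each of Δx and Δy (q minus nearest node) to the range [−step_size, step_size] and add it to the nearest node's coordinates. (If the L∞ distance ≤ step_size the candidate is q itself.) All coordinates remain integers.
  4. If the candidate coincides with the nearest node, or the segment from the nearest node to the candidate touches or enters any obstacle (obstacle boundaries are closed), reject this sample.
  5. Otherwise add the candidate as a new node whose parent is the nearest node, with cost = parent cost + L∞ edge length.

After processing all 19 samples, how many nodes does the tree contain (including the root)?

Node count: 10

1. q=(27,8) nearest=0 d=27 new=(2,4) → blocked by [1,9]×[4,6], reject
2. q=(13,2) nearest=0 d=13 new=(2,2) → add node 1 parent=0 cost=2
3. q=(31,6) nearest=1 d=29 new=(4,4) → blocked by [1,9]×[4,6], reject
4. q=(31,7) nearest=1 d=29 new=(4,4) → blocked by [1,9]×[4,6], reject
5. q=(2,3) nearest=1 d=1 new=(2,3) → add node 2 parent=1 cost=3
6. q=(45,1) nearest=1 d=43 new=(4,1) → add node 3 parent=1 cost=4
7. q=(7,11) nearest=2 d=8 new=(4,5) → blocked by [1,9]×[4,6], reject
8. q=(4,6) nearest=2 d=3 new=(4,5) → blocked by [1,9]×[4,6], reject
9. q=(17,0) nearest=3 d=13 new=(6,0) → add node 4 parent=3 cost=6
10. q=(24,0) nearest=4 d=18 new=(8,0) → add node 5 parent=4 cost=8
11. q=(7,7) nearest=1 d=5 new=(4,4) → blocked by [1,9]×[4,6], reject
12. q=(30,0) nearest=5 d=22 new=(10,0) → add node 6 parent=5 cost=10
13. q=(17,10) nearest=5 d=10 new=(10,2) → blocked by [5,11]×[1,3], reject
14. q=(16,3) nearest=6 d=6 new=(12,2) → blocked by [5,11]×[1,3], reject
15. q=(44,0) nearest=6 d=34 new=(12,0) → add node 7 parent=6 cost=12
16. q=(48,8) nearest=7 d=36 new=(14,2) → add node 8 parent=7 cost=14
17. q=(11,11) nearest=1 d=9 new=(4,4) → blocked by [1,9]×[4,6], reject
18. q=(3,4) nearest=2 d=1 new=(3,4) → blocked by [1,9]×[4,6], reject
19. q=(46,1) nearest=8 d=32 new=(16,1) → add node 9 parent=8 cost=16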